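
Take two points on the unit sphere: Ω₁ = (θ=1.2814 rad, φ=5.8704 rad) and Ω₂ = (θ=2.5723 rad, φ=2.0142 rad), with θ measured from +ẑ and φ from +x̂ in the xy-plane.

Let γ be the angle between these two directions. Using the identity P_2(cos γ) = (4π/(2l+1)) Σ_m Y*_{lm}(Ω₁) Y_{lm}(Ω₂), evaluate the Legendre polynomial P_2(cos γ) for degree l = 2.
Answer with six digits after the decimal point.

0.096476

Addition theorem: P_2(cos γ) = (4π/5) Σ_m Y*_{lm}(Ω₁) Y_{lm}(Ω₂), m = −2…2:
  term(m=-2) = (0.005619, 0.039425)   from Y*(Ω₁)=(0.240615, -0.260767), Y(Ω₂)=(-0.070921, 0.086989)
  term(m=-1) = (0.055981, 0.048568)   from Y*(Ω₁)=(0.193550, -0.084764), Y(Ω₂)=(0.150479, 0.316834)
  term(m=+0) = (-0.084815, -0.000000)   from Y*(Ω₁)=(-0.238337, -0.000000), Y(Ω₂)=(0.355862, 0.000000)
  term(m=+1) = (0.055981, -0.048568)   from Y*(Ω₁)=(-0.193550, -0.084764), Y(Ω₂)=(-0.150479, 0.316834)
  term(m=+2) = (0.005619, -0.039425)   from Y*(Ω₁)=(0.240615, 0.260767), Y(Ω₂)=(-0.070921, -0.086989)
Total Σ_m = (0.038387, 0.000000). Multiply by 2.513274: (0.096476, 0.000000). P_2(cos γ) = 0.096476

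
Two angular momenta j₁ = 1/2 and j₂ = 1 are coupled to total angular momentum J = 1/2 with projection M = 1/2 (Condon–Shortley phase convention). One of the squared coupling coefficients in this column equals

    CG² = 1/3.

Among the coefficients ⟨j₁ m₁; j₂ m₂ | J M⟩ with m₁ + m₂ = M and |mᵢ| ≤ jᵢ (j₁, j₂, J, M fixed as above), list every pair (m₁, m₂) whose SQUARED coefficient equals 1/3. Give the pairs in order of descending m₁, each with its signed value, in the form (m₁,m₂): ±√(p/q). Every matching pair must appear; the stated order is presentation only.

(1/2,0): +√(1/3)

Admissible pairs with m₁+m₂ = M = 1/2: (-1/2,1), (1/2,0)
  (m₁,m₂)=(1/2,0): CG² = 1/3, CG = +√(1/3)   ← matches the target
  (m₁,m₂)=(-1/2,1): CG² = 2/3, CG = −√(2/3)
Pairs with CG² = 1/3: (1/2,0): +√(1/3)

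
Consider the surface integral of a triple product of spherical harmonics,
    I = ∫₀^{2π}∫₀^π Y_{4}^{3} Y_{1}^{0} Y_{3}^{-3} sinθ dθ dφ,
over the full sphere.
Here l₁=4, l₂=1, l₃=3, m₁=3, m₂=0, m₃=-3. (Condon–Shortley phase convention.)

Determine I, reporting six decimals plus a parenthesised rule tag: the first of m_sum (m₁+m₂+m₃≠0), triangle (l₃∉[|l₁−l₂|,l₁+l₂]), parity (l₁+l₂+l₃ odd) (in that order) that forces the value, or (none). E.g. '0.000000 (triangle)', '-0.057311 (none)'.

-0.162868 (none)

Checks pass: Σm=0; 8 even; l₃=3∈[3,5].
(2·4+1)(2·1+1)(2·3+1) = 189
Δ: 2! 6! 0! / 9! → 1/252
sum: t=1:−1/36 = -1/36
3j²(4 1 3; 0 0 0) = Δ·Π!·Σ² = 4/63  (sign +1)
sum: t=1:−1/720 = -1/720
3j²(4 1 3; 3 0 -3) = Δ·Π!·Σ² = 1/36  (sign -1)
combine: 4πI² = 189·4/63·1/36 = 1/3
take √, sign -1: I = -0.16286750
No selection rule forces the value: the integral is nonzero (none).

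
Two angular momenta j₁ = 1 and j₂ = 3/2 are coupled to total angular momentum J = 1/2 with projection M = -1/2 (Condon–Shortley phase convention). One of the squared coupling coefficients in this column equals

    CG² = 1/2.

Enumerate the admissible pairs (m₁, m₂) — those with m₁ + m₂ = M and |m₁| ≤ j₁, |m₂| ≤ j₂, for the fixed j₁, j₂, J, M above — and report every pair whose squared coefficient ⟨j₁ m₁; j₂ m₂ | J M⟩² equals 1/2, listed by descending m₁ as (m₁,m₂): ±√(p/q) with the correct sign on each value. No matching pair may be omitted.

(1,-3/2): +√(1/2)

Admissible pairs with m₁+m₂ = M = -1/2: (-1,1/2), (0,-1/2), (1,-3/2)
  (m₁,m₂)=(1,-3/2): CG² = 1/2, CG = +√(1/2)   ← matches the target
  (m₁,m₂)=(0,-1/2): CG² = 1/3, CG = −√(1/3)
  (m₁,m₂)=(-1,1/2): CG² = 1/6, CG = +√(1/6)
Pairs with CG² = 1/2: (1,-3/2): +√(1/2)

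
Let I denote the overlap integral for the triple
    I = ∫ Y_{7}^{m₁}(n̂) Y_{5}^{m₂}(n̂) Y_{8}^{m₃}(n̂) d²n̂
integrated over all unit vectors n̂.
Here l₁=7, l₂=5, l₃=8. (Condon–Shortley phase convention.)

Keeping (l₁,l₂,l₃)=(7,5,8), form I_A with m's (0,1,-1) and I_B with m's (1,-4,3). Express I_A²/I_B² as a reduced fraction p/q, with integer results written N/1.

2645/1386

Same 7,5,8: normalisation and zero-m 3j drop out of the ratio.
A: Δ: 4! 10! 6! / 21! → 1/814773960; sum: t=0:+1/522547200 t=1:−1/12441600 t=2:+1/2764800 t=3:−1/3732480 t=4:+1/34836480 = 23/522547200; 3j²(7 5 8; 0 1 -1) = Δ·Π!·Σ² = 529/277134  (sign -1)
B: Δ: 4! 10! 6! / 21! → 1/814773960; sum: t=0:+1/49766400 t=1:−1/62208000 = 1/248832000; 3j²(7 5 8; 1 -4 3) = Δ·Π!·Σ² = 21/20995  (sign -1)
I_A²/I_B² = (529/277134)/(21/20995) = 2645/1386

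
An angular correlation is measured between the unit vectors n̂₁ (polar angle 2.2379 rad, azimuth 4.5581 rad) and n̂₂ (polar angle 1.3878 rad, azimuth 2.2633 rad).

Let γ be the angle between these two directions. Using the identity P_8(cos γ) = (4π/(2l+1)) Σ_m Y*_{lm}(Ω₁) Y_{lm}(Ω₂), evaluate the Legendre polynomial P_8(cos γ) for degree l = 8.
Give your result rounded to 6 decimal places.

Addition theorem: P_8(cos γ) = (4π/17) Σ_m Y*_{lm}(Ω₁) Y_{lm}(Ω₂), m = −8…8:
  term(m=-8) = (0.029709, -0.015891)   from Y*(Ω₁)=(0.024694, -0.070598), Y(Ω₂)=(0.331699, 0.304796)
  term(m=-7) = (0.073652, 0.027357)   from Y*(Ω₁)=(-0.207801, -0.111045), Y(Ω₂)=(-0.330429, 0.044927)
  term(m=-6) = (-0.025877, -0.067040)   from Y*(Ω₁)=(-0.252323, 0.335339), Y(Ω₂)=(-0.090575, 0.145318)
  term(m=-5) = (0.064721, -0.124797)   from Y*(Ω₁)=(0.287830, 0.295977), Y(Ω₂)=(-0.107413, -0.323126)
  term(m=-4) = (-0.004756, 0.001192)   from Y*(Ω₁)=(0.060131, -0.042671), Y(Ω₂)=(-0.061964, -0.024146)
  term(m=-3) = (0.088195, 0.060495)   from Y*(Ω₁)=(0.144838, 0.290242), Y(Ω₂)=(0.288279, -0.160010)
  term(m=-2) = (-0.000582, -0.004714)   from Y*(Ω₁)=(0.246740, -0.078651), Y(Ω₂)=(0.003388, -0.018027)
  term(m=-1) = (-0.046350, 0.052421)   from Y*(Ω₁)=(0.033419, 0.214878), Y(Ω₂)=(0.205441, 0.247653)
  term(m=+0) = (0.001198, 0.000000)   from Y*(Ω₁)=(0.295716, -0.000000), Y(Ω₂)=(0.004050, 0.000000)
  term(m=+1) = (-0.046350, -0.052421)   from Y*(Ω₁)=(-0.033419, 0.214878), Y(Ω₂)=(-0.205441, 0.247653)
  term(m=+2) = (-0.000582, 0.004714)   from Y*(Ω₁)=(0.246740, 0.078651), Y(Ω₂)=(0.003388, 0.018027)
  term(m=+3) = (0.088195, -0.060495)   from Y*(Ω₁)=(-0.144838, 0.290242), Y(Ω₂)=(-0.288279, -0.160010)
  term(m=+4) = (-0.004756, -0.001192)   from Y*(Ω₁)=(0.060131, 0.042671), Y(Ω₂)=(-0.061964, 0.024146)
  term(m=+5) = (0.064721, 0.124797)   from Y*(Ω₁)=(-0.287830, 0.295977), Y(Ω₂)=(0.107413, -0.323126)
  term(m=+6) = (-0.025877, 0.067040)   from Y*(Ω₁)=(-0.252323, -0.335339), Y(Ω₂)=(-0.090575, -0.145318)
  term(m=+7) = (0.073652, -0.027357)   from Y*(Ω₁)=(0.207801, -0.111045), Y(Ω₂)=(0.330429, 0.044927)
  term(m=+8) = (0.029709, 0.015891)   from Y*(Ω₁)=(0.024694, 0.070598), Y(Ω₂)=(0.331699, -0.304796)
Total Σ_m = (0.358625, 0.000000). Multiply by 0.739198: (0.265095, 0.000000). P_8(cos γ) = 0.265095

0.265095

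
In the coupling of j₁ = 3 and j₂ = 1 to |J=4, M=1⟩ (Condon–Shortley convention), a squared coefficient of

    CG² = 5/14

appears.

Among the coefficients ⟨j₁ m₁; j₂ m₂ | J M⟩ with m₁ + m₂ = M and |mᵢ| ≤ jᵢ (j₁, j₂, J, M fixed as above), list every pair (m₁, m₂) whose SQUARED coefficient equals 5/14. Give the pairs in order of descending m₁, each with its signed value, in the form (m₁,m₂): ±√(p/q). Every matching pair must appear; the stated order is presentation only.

Admissible pairs with m₁+m₂ = M = 1: (0,1), (1,0), (2,-1)
  (m₁,m₂)=(2,-1): CG² = 3/28, CG = +√(3/28)
  (m₁,m₂)=(1,0): CG² = 15/28, CG = +√(15/28)
  (m₁,m₂)=(0,1): CG² = 5/14, CG = +√(5/14)   ← matches the target
Pairs with CG² = 5/14: (0,1): +√(5/14)

(0,1): +√(5/14)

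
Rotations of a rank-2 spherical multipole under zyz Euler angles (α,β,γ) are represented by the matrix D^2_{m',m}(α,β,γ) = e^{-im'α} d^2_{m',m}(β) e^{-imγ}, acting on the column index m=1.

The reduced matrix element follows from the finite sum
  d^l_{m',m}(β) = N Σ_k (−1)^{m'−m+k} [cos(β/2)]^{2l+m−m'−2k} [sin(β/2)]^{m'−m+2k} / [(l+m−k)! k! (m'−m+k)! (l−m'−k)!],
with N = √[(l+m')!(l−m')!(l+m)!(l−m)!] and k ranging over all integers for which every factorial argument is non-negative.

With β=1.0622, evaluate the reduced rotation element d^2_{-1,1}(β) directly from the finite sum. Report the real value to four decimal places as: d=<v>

d=0.5064

d^2_{-1,1}(β=1.0622) via the finite sum:
c=cos(1.062200/2)=0.862250, s=sin(1.062200/2)=0.506482; N=√[1·6·6·1]=6.000000
k: max(0,(1)−(-1))=2 … min(2+(1),2−(-1))=3
  k=2: (−1)^0·6.0000/(2)·0.8623^2·0.5065^2 = +0.572159
  k=3: (−1)^1·6.0000/(6)·0.8623^0·0.5065^4 = -0.065805
d^2_{-1,1}(1.0622) = +0.572159 -0.065805 = +0.506354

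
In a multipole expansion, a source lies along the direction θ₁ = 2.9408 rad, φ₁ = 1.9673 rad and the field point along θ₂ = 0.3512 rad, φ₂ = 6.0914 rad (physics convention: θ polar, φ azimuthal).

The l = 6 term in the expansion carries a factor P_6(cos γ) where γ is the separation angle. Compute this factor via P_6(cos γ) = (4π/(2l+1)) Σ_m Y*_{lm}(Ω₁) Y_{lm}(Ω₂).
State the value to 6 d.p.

Summing Y*_{l m}(θ₁,φ₁)·Y_{l m}(θ₂,φ₂) over m ∈ [−6, 6]; prefactor 4π/(2·6+1) = 0.966644:
  m=-6: Y*=+0.000022-0.000021i  Y=+0.000327+0.000731i  product +0.000000+0.000000i
  m=-5: Y*=+0.000474+0.000207i  Y=+0.004349+0.006198i  product +0.000001+0.000004i
  m=-4: Y*=-0.000082+0.005398i  Y=+0.031294+0.030171i  product -0.000165+0.000166i
  m=-3: Y*=-0.035547+0.014251i  Y=+0.139950+0.090765i  product -0.006268-0.001232i
  m=-2: Y*=-0.128574-0.130546i  Y=+0.385388+0.155527i  product -0.029248-0.070308i
  m=-1: Y*=+0.205854-0.491677i  Y=+0.548883+0.106578i  product +0.165392-0.247934i
  m=+0: Y*=+0.629383-0.000000i  Y=+0.065384+0.000000i  product +0.041151+0.000000i
  m=+1: Y*=-0.205854-0.491677i  Y=-0.548883+0.106578i  product +0.165392+0.247934i
  m=+2: Y*=-0.128574+0.130546i  Y=+0.385388-0.155527i  product -0.029248+0.070308i
  m=+3: Y*=+0.035547+0.014251i  Y=-0.139950+0.090765i  product -0.006268+0.001232i
  m=+4: Y*=-0.000082-0.005398i  Y=+0.031294-0.030171i  product -0.000165-0.000166i
  m=+5: Y*=-0.000474+0.000207i  Y=-0.004349+0.006198i  product +0.000001-0.000004i
  m=+6: Y*=+0.000022+0.000021i  Y=+0.000327-0.000731i  product +0.000000-0.000000i
Accumulated sum +0.300574-0.000000i; after 4π/(2l+1) scaling, +0.290548-0.000000i ⇒ P_6 = 0.290548

0.290548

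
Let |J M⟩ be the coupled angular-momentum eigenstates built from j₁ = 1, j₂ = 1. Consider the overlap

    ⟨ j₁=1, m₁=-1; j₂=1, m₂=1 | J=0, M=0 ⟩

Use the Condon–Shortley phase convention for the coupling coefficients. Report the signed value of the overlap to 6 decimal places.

+√(1/3) = +0.577350

triangle: 2!*0!*0!/3! = 2/6
(j±m)!: 0!*2!*2!*0!*0!*0! = 4
prefactor² = (2J+1)*Δ*N² = 4/3
  k=2: +1/(2!*0!*0!*0!*0!*0!) = 1/2
Σ = 1/2  ⇒  CG² = 4/3*(1/2)² = 1/3
CG = +√(1/3) = +0.577350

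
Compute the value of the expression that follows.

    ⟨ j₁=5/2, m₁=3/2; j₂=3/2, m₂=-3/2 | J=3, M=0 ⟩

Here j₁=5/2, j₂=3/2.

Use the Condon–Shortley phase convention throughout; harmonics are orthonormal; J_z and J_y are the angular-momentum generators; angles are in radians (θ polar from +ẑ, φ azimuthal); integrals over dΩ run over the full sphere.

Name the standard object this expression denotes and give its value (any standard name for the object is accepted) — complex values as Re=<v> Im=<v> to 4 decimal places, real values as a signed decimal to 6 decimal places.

Clebsch–Gordan coefficient, +√(3/10) ≈ +0.547723

This is a Clebsch–Gordan (vector-coupling) coefficient.
j₁+j₂−J=1  J+j₁−j₂=4  J−j₁+j₂=2  j₁+j₂+J+1=8
(j₁±m₁, j₂±m₂, J±M) = (4,1,0,3,3,3)
P² = 216/5
sum k=0..0:
  [0] +1/12 = 1/12
S = 1/12
C² = P²·S² = 3/10 ; C = +0.547723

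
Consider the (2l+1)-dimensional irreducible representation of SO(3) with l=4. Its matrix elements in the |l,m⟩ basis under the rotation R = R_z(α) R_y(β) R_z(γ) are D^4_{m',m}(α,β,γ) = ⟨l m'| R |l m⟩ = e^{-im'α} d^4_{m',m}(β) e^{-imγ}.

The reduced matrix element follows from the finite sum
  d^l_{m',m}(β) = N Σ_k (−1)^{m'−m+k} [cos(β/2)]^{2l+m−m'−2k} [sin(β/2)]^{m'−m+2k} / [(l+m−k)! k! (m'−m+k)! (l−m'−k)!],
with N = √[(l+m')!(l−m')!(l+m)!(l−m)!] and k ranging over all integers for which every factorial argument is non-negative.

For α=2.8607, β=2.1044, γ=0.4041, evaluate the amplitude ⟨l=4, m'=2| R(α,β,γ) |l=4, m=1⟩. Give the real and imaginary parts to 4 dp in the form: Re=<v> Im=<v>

D^4_{2,1}(2.8607,2.1044,0.4041) = e^{-i·2·2.8607}·d^4_{2,1}(2.1044)·e^{-i·1·0.4041}. Compute d first:
Half-angle: c=0.495662, s=0.868516. N=√(720·2·120·6)=1018.233765
k∈{0,1,2} keeps every argument non-negative
  k=0: (−1)^1·1018.2338/(240)·0.4957^7·0.8685^1 = -0.027084
  k=1: (−1)^2·1018.2338/(48)·0.4957^5·0.8685^3 = +0.415782
  k=2: (−1)^3·1018.2338/(72)·0.4957^3·0.8685^5 = -0.851058
d^4_{2,1}(2.1044) = -0.027084 +0.415782 -0.851058 = -0.462360
Attach z-rotation phases: D = e^{-i(2)(2.8607)}·(-0.462360)·e^{-i(1)(0.4041)} = -0.456624-0.072606i

Re=-0.4566 Im=-0.0726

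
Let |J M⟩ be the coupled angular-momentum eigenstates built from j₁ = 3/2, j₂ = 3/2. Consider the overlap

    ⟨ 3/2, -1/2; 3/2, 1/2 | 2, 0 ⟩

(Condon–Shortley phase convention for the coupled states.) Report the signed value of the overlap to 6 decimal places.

-0.500000  (= −√(1/4))

√[5·1!2!2!/6! · 1!2!2!1!2!2!] = √(4/9)
  +(−1)^0/∏(0,1,2,2,0,0)! = 1/4  (running 1/4)
  +(−1)^1/∏(1,0,1,1,1,1)! = -1  (running -3/4)
⟨..|..⟩ = √(4/9)·(-3/4) = -0.500000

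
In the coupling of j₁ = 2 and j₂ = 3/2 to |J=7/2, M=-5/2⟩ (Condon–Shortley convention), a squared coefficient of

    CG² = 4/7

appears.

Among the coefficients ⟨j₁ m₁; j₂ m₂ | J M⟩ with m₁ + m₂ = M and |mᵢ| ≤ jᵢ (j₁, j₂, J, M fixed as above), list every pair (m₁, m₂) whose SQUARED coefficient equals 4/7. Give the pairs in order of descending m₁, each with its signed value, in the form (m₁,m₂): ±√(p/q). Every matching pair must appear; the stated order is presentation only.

Admissible pairs with m₁+m₂ = M = -5/2: (-2,-1/2), (-1,-3/2)
  (m₁,m₂)=(-1,-3/2): CG² = 4/7, CG = +√(4/7)   ← matches the target
  (m₁,m₂)=(-2,-1/2): CG² = 3/7, CG = +√(3/7)
Pairs with CG² = 4/7: (-1,-3/2): +√(4/7)

(-1,-3/2): +√(4/7)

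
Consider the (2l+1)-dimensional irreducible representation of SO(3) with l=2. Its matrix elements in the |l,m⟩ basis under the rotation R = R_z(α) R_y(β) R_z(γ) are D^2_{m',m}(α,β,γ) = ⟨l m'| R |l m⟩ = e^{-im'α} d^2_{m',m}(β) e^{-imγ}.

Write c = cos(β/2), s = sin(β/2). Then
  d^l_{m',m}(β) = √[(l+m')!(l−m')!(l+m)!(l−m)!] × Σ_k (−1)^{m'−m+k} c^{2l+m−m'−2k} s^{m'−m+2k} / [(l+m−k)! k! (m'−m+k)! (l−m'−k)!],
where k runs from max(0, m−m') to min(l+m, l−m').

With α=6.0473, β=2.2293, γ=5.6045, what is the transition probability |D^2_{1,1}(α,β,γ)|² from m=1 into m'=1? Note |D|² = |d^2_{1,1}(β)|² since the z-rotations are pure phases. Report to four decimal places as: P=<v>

P=0.1862

First d^2_{1,1}(β=2.2293), then the phase factors e^{-i(1)α} and e^{-i(1)γ}:
c=cos(2.229300/2)=0.440492, s=sin(2.229300/2)=0.897757; N=√[6·1·6·1]=6.000000
Admissible k: 0..1 (factorial args all ≥0)
  k=0: (−1)^0·6.0000/(6)·0.4405^4·0.8978^0 = +0.037649
  k=1: (−1)^1·6.0000/(2)·0.4405^2·0.8978^2 = -0.469153
d^2_{1,1}(2.2293) = +0.037649 -0.469153 = -0.431504
|D^2_{1,1}|² = |d^2_{1,1}(β)|² = (-0.431504)² = 0.186195 (the z-rotation phases have unit modulus)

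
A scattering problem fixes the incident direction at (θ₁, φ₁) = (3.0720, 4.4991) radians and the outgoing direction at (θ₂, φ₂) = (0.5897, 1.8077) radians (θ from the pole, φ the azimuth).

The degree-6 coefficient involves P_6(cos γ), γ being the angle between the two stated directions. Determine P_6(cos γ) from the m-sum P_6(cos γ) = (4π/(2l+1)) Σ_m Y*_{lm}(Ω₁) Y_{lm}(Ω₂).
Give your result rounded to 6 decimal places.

-0.378950

Expand P_6 via completeness: Σ_{m} conj(Y_{6,m}) at Ω₁ times Y_{6,m} at Ω₂ —
  term(m=-6) = (-0.000000, -0.000000)   from Y*(Ω₁)=(-0.000000, 0.000000), Y(Ω₂)=(-0.002126, 0.014130)
  term(m=-5) = (-0.000000, -0.000000)   from Y*(Ω₁)=(0.000002, 0.000001), Y(Ω₂)=(-0.068524, -0.027869)
  term(m=-4) = (-0.000004, -0.000018)   from Y*(Ω₁)=(0.000055, -0.000063), Y(Ω₂)=(0.131402, -0.182827)
  term(m=-3) = (0.000162, -0.000725)   from Y*(Ω₁)=(-0.001037, -0.001393), Y(Ω₂)=(0.279295, 0.324472)
  term(m=-2) = (0.006701, -0.008451)   from Y*(Ω₁)=(-0.022608, 0.010275), Y(Ω₂)=(-0.386450, 0.198158)
  term(m=-1) = (0.000875, -0.000423)   from Y*(Ω₁)=(0.047346, 0.218603), Y(Ω₂)=(-0.001020, -0.004223)
  term(m=+0) = (-0.407493, 0.000000)   from Y*(Ω₁)=(0.966028, -0.000000), Y(Ω₂)=(-0.421823, 0.000000)
  term(m=+1) = (0.000875, 0.000423)   from Y*(Ω₁)=(-0.047346, 0.218603), Y(Ω₂)=(0.001020, -0.004223)
  term(m=+2) = (0.006701, 0.008451)   from Y*(Ω₁)=(-0.022608, -0.010275), Y(Ω₂)=(-0.386450, -0.198158)
  term(m=+3) = (0.000162, 0.000725)   from Y*(Ω₁)=(0.001037, -0.001393), Y(Ω₂)=(-0.279295, 0.324472)
  term(m=+4) = (-0.000004, 0.000018)   from Y*(Ω₁)=(0.000055, 0.000063), Y(Ω₂)=(0.131402, 0.182827)
  term(m=+5) = (-0.000000, 0.000000)   from Y*(Ω₁)=(-0.000002, 0.000001), Y(Ω₂)=(0.068524, -0.027869)
  term(m=+6) = (-0.000000, 0.000000)   from Y*(Ω₁)=(-0.000000, -0.000000), Y(Ω₂)=(-0.002126, -0.014130)
Σ over m = (-0.392026, -0.000000); ×(4π/13) → (-0.378950, -0.000000). Real part: -0.378950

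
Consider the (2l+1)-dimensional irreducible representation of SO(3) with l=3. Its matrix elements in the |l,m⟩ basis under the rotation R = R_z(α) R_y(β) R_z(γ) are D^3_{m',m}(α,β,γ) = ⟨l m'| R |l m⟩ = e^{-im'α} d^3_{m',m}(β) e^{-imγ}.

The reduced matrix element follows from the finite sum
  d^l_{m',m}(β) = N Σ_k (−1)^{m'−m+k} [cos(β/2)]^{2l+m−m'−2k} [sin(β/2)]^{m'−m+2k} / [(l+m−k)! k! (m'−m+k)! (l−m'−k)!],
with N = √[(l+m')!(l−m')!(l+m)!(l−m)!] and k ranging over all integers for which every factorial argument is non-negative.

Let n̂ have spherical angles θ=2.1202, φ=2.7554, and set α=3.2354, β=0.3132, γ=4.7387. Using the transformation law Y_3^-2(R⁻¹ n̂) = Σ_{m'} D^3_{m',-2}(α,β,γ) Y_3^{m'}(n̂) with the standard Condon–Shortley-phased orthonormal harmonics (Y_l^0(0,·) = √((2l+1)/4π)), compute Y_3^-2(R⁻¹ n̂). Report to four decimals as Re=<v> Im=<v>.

Need the full column D^3_{m',-2} for m'=−3..3 at α=3.2354, β=0.3132, γ=4.7387.
cos(β/2)=0.987763, sin(β/2)=0.155961
d^3_{-3,-2}: single k=1 term ⇒ +0.359216;  D = +0.339360+0.117775i
d^3_{-2,-2}: k∈[0..1] ⇒ +0.928789 -0.115774 = +0.813015;  D = -0.789667-0.193443i
d^3_{-1,-2}: k∈[0..1] ⇒ -0.463745 +0.023122 = -0.440623;  D = -0.435907-0.064290i
d^3_{0,-2}: k∈[0..1] ⇒ +0.126824 -0.003162 = +0.123663;  D = -0.123491-0.006504i
d^3_{1,-2}: k∈[0..1] ⇒ -0.023122 +0.000288 = -0.022834;  D = -0.022815+0.000940i
d^3_{2,-2}: k∈[0..1] ⇒ +0.002886 -0.000014 = +0.002872;  D = -0.002846+0.000387i
d^3_{3,-2}: single k=0 term ⇒ -0.000223;  D = -0.000217+0.000051i
Y_3^{m'}(θ=2.1202,φ=2.7554) and Σ D·Y over m':
  (+0.3394+0.1178i)·(-0.1037-0.2371i)  (-0.7897-0.1934i)·(-0.2780-0.2709i)  (-0.4359-0.0643i)·(-0.0928-0.0377i)  (-0.1235-0.0065i)·(+0.3189+0.0000i)  (-0.0228+0.0009i)·(+0.0928-0.0377i)  (-0.0028+0.0004i)·(-0.2780+0.2709i)  (-0.0002+0.0001i)·(+0.1037-0.2371i)
Y_3^-2(R⁻¹ n̂) = +0.157102+0.195451i

Re=0.1571 Im=0.1955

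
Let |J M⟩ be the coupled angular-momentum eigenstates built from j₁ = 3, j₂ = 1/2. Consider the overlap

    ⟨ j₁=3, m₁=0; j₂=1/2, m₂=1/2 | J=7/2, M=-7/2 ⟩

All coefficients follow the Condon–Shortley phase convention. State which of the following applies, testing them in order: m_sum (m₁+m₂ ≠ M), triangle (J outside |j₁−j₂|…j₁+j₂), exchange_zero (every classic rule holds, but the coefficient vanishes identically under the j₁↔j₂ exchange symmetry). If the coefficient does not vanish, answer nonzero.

m-sum: m₁+m₂ = 0+1/2 = 1/2, M = -7/2  ✗ ⇒ coefficient is 0

m_sum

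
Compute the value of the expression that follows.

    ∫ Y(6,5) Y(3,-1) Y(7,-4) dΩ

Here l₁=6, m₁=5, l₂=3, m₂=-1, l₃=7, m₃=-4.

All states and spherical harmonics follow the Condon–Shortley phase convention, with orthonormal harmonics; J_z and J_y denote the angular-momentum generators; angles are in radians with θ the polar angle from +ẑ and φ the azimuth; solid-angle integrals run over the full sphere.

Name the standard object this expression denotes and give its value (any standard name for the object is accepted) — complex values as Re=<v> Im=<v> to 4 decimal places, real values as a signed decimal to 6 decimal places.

Gaunt coefficient, -0.173403

This is a Gaunt coefficient — the integral of a triple product of spherical harmonics over the sphere.
Checks pass: Σm=0; 16 even; l₃=7∈[3,9].
(2·6+1)(2·3+1)(2·7+1) = 1365
Δ: 2! 10! 4! / 17! → 1/2042040
sum: t=0:+1/207360 t=1:−1/57600 t=2:+1/207360 = -1/129600
3j²(6 3 7; 0 0 0) = Δ·Π!·Σ² = 168/12155  (sign +1)
sum: t=0:+1/2903040 t=1:−1/21772800 = 13/43545600
3j²(6 3 7; 5 -1 -4) = Δ·Π!·Σ² = 143/7140  (sign -1)
combine: 4πI² = 1365·168/12155·143/7140 = 546/1445
take √, sign -1: I = -0.17340334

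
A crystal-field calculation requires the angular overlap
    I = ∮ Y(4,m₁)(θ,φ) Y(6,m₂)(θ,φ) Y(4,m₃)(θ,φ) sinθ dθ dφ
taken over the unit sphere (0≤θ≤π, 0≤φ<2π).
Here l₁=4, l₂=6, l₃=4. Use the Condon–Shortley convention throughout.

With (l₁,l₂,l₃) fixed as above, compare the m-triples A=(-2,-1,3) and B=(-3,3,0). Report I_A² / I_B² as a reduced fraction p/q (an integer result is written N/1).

Same 4,6,4: normalisation and zero-m 3j drop out of the ratio.
A: Δ: 6! 2! 6! / 15! → 1/1261260; sum: t=4:+1/11520 t=5:−1/86400 = 13/172800; 3j²(4 6 4; -2 -1 3) = Δ·Π!·Σ² = 13/660  (sign -1)
B: Δ: 6! 2! 6! / 15! → 1/1261260; sum: t=5:−1/11520 t=6:+1/25920 = -1/20736; 3j²(4 6 4; -3 3 0) = Δ·Π!·Σ² = 5/429  (sign -1)
I_A²/I_B² = (13/660)/(5/429) = 169/100

169/100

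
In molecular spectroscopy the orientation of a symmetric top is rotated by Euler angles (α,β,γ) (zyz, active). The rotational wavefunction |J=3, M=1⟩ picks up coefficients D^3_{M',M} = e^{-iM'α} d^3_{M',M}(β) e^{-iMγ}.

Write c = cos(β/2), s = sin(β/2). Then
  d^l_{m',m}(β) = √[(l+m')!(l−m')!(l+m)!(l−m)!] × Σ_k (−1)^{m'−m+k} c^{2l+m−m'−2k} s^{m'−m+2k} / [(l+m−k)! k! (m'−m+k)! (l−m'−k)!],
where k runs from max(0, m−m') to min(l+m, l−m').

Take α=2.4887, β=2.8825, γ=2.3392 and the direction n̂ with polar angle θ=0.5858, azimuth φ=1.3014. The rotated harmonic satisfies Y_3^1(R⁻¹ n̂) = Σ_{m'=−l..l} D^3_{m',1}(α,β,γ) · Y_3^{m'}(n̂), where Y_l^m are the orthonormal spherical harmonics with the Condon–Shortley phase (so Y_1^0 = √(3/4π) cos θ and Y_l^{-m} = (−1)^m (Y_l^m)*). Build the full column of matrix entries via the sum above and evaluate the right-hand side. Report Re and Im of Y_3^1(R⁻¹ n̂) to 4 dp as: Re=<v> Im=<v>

Need the full column D^3_{m',1} for m'=−3..3 at α=2.4887, β=2.8825, γ=2.3392.
cos(β/2)=0.129184, sin(β/2)=0.991621
d^3_{-3,1}: single k=4 term ⇒ +0.062495;  D = +0.025169-0.057203i
d^3_{-2,1}: k∈[3..4] ⇒ +0.013295 -0.391685 = -0.378390;  D = +0.331451-0.182535i
d^3_{-1,1}: k∈[2..4] ⇒ +0.001643 -0.129090 +0.950765 = +0.823319;  D = +0.814135+0.122628i
d^3_{0,1}: k∈[1..3] ⇒ +0.000124 -0.021846 +0.429070 = +0.407347;  D = -0.283102-0.292891i
d^3_{1,1}: k∈[0..2] ⇒ +0.000005 -0.002191 +0.096817 = +0.094631;  D = +0.010907+0.094000i
d^3_{2,1}: k∈[0..1] ⇒ -0.000113 +0.013295 = +0.013182;  D = +0.006748-0.011324i
d^3_{3,1}: single k=0 term ⇒ +0.001061;  D = -0.000985+0.000394i
Y_3^{m'}(θ=0.5858,φ=1.3014) and Σ D·Y over m':
  (+0.0252-0.0572i)·(-0.0510+0.0487i)  (+0.3315-0.1825i)·(-0.2234-0.1336i)  (+0.8141+0.1226i)·(+0.1175-0.4257i)  (-0.2831-0.2929i)·(+0.1467+0.0000i)  (+0.0109+0.0940i)·(-0.1175-0.4257i)  (+0.0067-0.0113i)·(-0.2234+0.1336i)  (-0.0010+0.0004i)·(+0.0510+0.0487i)
Y_3^1(R⁻¹ n̂) = +0.048112-0.386758i

Re=0.0481 Im=-0.3868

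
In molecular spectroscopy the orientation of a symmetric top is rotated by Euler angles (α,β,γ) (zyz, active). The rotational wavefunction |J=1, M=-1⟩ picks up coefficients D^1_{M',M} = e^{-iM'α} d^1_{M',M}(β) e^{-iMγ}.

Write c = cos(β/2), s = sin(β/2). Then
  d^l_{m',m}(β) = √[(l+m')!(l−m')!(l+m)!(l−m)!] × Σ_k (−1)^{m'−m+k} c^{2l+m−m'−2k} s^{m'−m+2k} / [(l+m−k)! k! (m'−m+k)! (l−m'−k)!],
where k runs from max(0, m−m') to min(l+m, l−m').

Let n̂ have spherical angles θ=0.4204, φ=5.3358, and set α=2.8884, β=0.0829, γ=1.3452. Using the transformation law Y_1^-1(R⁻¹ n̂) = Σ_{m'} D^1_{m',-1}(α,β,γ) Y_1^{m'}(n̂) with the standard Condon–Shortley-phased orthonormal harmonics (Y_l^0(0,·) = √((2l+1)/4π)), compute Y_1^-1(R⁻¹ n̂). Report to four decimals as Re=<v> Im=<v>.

Need the full column D^1_{m',-1} for m'=−1..1 at α=2.8884, β=0.0829, γ=1.3452.
cos(β/2)=0.999141, sin(β/2)=0.041438
d^1_{-1,-1}: single k=0 term ⇒ +0.998283;  D = -0.459914-0.886029i
d^1_{0,-1}: single k=0 term ⇒ -0.058552;  D = -0.013097-0.057068i
d^1_{1,-1}: single k=0 term ⇒ +0.001717;  D = +0.000047-0.001716i
Y_1^{m'}(θ=0.4204,φ=5.3358) and Σ D·Y over m':
  (-0.4599-0.8860i)·(+0.0823+0.1145i)  (-0.0131-0.0571i)·(+0.4461+0.0000i)  (+0.0000-0.0017i)·(-0.0823+0.1145i)
Y_1^-1(R⁻¹ n̂) = +0.057924-0.150898i

Re=0.0579 Im=-0.1509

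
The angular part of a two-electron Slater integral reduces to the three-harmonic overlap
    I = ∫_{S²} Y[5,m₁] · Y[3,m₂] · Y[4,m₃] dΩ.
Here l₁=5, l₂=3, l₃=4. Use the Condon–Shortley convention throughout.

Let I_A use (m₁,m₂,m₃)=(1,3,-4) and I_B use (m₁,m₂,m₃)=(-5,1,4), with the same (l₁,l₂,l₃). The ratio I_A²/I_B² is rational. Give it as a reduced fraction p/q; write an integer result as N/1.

1/14

Shared (l₁,l₂,l₃)=(5,3,4): N and (l;000)² cancel in I_A²/I_B².
A: Δ = 4!·6!·2!/13! = 1/180180; Racah Σ t=4..4: t=4:+1/34560 = 1/34560; ⇒ 3j(5 3 4; 1 3 -4)² = 1/429, sgn +1
B: Δ = 4!·6!·2!/13! = 1/180180; Racah Σ t=4..4: t=4:+1/34560 = 1/34560; ⇒ 3j(5 3 4; -5 1 4)² = 14/429, sgn +1
I_A²/I_B² = (1/429)/(14/429) = 1/14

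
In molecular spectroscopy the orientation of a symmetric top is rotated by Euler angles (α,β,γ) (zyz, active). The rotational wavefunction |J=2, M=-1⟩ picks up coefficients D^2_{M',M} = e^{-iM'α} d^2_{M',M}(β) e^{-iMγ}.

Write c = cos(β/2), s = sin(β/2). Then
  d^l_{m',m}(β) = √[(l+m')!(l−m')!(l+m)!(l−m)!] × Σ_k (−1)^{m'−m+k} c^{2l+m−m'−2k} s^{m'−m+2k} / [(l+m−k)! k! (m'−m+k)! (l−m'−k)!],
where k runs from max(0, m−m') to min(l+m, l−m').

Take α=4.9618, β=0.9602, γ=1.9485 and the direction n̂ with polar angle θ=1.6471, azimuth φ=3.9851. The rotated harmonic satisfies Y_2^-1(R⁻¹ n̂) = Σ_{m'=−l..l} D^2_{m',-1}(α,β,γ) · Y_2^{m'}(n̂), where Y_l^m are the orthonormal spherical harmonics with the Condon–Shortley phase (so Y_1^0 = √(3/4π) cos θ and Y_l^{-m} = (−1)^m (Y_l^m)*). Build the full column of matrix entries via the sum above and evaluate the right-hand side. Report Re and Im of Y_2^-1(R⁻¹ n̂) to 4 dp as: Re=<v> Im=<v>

Need the full column D^2_{m',-1} for m'=−2..2 at α=4.9618, β=0.9602, γ=1.9485.
cos(β/2)=0.886949, sin(β/2)=0.461868
d^2_{-2,-1}: single k=1 term ⇒ +0.644530;  D = +0.495335-0.412387i
d^2_{-1,-1}: k∈[0..1] ⇒ +0.618862 -0.503447 = +0.115415;  D = +0.093455+0.067727i
d^2_{0,-1}: k∈[0..1] ⇒ -0.789385 +0.214056 = -0.575329;  D = +0.212174-0.534776i
d^2_{1,-1}: k∈[0..1] ⇒ +0.503447 -0.045506 = +0.457941;  D = -0.454177-0.058589i
d^2_{2,-1}: single k=0 term ⇒ -0.174776;  D = +0.021117+0.173496i
Y_2^{m'}(θ=1.6471,φ=3.9851) and Σ D·Y over m':
  (+0.4953-0.4124i)·(-0.0445-0.3814i)  (+0.0935+0.0677i)·(+0.0390-0.0439i)  (+0.2122-0.5348i)·(-0.3099+0.0000i)  (-0.4542-0.0586i)·(-0.0390-0.0439i)  (+0.0211+0.1735i)·(-0.0445+0.3814i)
Y_2^-1(R⁻¹ n̂) = -0.290448+0.016230i

Re=-0.2904 Im=0.0162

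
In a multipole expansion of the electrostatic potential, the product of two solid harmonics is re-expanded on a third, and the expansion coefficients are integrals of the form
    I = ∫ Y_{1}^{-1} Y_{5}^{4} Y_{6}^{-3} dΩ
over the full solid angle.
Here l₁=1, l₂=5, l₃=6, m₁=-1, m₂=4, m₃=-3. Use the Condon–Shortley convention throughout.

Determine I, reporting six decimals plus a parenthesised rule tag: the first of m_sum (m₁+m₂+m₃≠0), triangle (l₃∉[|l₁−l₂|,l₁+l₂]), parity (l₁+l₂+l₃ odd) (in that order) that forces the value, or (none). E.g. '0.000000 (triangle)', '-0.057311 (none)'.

Checks pass: Σm=0; 12 even; l₃=6∈[4,6].
(2·1+1)(2·5+1)(2·6+1) = 429
Δ: 0! 2! 10! / 13! → 1/858
sum: t=0:+1/14400 = 1/14400
3j²(1 5 6; 0 0 0) = Δ·Π!·Σ² = 6/143  (sign +1)
sum: t=0:+1/725760 = 1/725760
3j²(1 5 6; -1 4 -3) = Δ·Π!·Σ² = 1/286  (sign -1)
combine: 4πI² = 429·6/143·1/286 = 9/143
take √, sign -1: I = -0.07076985
No selection rule forces the value: the integral is nonzero (none).

-0.070770 (none)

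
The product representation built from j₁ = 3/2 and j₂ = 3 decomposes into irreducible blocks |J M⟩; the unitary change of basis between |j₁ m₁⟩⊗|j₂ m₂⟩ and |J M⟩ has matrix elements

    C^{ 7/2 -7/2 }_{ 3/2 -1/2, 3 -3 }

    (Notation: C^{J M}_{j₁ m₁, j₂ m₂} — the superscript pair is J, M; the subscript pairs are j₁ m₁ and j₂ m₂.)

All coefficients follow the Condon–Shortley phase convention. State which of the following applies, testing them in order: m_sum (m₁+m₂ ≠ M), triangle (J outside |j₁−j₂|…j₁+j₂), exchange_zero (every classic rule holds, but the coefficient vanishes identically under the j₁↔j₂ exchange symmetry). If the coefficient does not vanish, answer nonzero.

nonzero

m-sum: m₁+m₂ = -1/2+(-3) = -7/2, M = -7/2  ✓
triangle: |j₁−j₂| = 3/2 ≤ J = 7/2 ≤ j₁+j₂ = 9/2  ✓
exchange: j₁≠j₂ or m₁≠m₂ — the exchange symmetry imposes no constraint here
value check: CG = +√(2/3) = +0.816497 ≠ 0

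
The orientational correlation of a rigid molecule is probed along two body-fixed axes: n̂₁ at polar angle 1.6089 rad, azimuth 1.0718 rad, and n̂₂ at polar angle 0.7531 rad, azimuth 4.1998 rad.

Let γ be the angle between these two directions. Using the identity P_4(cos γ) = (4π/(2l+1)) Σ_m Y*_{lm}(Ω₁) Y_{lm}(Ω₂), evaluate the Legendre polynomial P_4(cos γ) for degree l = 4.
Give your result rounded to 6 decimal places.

-0.402535

Term-by-term m-sum for l=4 (normalisation 4π/9 = 1.396263):
  m=-4: (-0.18201 - 0.40196j) × (-0.04467 + 0.08589j) = 0.04265 + 0.00232j  (running Σ = 0.04265 + 0.00232j)
  m=-3: (0.04745 + 0.00351j) × (0.29195 - 0.00965j) = 0.01389 + 0.00057j  (running Σ = 0.05654 + 0.00289j)
  m=-2: (0.17921 - 0.27787j) × (-0.22134 - 0.36459j) = -0.14097 - 0.00383j  (running Σ = -0.08443 - 0.00095j)
  m=-1: (0.02577 + 0.04728j) × (-0.08404 + 0.14933j) = -0.00923 - 0.00013j  (running Σ = -0.09366 - 0.00107j)
  m=0: (0.31276 + 0.00000j) × (-0.32287 + 0.00000j) = -0.10098 + 0.00000j  (running Σ = -0.19464 - 0.00107j)
  m=1: (-0.02577 + 0.04728j) × (0.08404 + 0.14933j) = -0.00923 + 0.00013j  (running Σ = -0.20386 - 0.00095j)
  m=2: (0.17921 + 0.27787j) × (-0.22134 + 0.36459j) = -0.14097 + 0.00383j  (running Σ = -0.34484 + 0.00289j)
  m=3: (-0.04745 + 0.00351j) × (-0.29195 - 0.00965j) = 0.01389 - 0.00057j  (running Σ = -0.33095 + 0.00232j)
  m=4: (-0.18201 + 0.40196j) × (-0.04467 - 0.08589j) = 0.04265 - 0.00232j  (running Σ = -0.28829 + 0.00000j)
Accumulated sum -0.28829 + 0.00000j; after 4π/(2l+1) scaling, -0.40253 + 0.00000j ⇒ P_4 = -0.402535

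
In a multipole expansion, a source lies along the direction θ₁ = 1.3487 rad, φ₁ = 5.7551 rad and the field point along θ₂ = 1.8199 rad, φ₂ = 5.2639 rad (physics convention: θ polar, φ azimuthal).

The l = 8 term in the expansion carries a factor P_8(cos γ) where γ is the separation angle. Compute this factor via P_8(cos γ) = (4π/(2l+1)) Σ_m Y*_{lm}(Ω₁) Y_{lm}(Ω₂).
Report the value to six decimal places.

0.082489

Expand P_8 via completeness: Σ_{m} conj(Y_{8,m}) at Ω₁ times Y_{8,m} at Ω₂ —
  m=-8: Y*=(-0.197956, 0.373188)  Y=(-0.118645, 0.383137)  product (-0.119496, -0.120121)
  m=-7: Y*=(-0.324308, 0.201075)  Y=(-0.268800, -0.307105)  product (0.148925, 0.045548)
  m=-6: Y*=(0.088221, -0.002375)  Y=(-0.027154, 0.004591)  product (-0.002385, 0.000469)
  m=-5: Y*=(0.315202, 0.172673)  Y=(0.134094, -0.331832)  product (0.099565, -0.081440)
  m=-4: Y*=(0.017131, 0.028479)  Y=(0.060232, 0.081706)  product (-0.001295, 0.003115)
  m=-3: Y*=(-0.004399, -0.326802)  Y=(0.305445, -0.025637)  product (-0.009722, -0.099707)
  m=-2: Y*=(0.042427, -0.075033)  Y=(-0.069606, 0.137788)  product (0.007385, 0.011069)
  m=-1: Y*=(-0.266086, 0.155221)  Y=(0.146114, 0.237513)  product (-0.075746, -0.040519)
  m=+0: Y*=(-0.101388, -0.000000)  Y=(-0.168933, 0.000000)  product (0.017128, 0.000000)
  m=+1: Y*=(0.266086, 0.155221)  Y=(-0.146114, 0.237513)  product (-0.075746, 0.040519)
  m=+2: Y*=(0.042427, 0.075033)  Y=(-0.069606, -0.137788)  product (0.007385, -0.011069)
  m=+3: Y*=(0.004399, -0.326802)  Y=(-0.305445, -0.025637)  product (-0.009722, 0.099707)
  m=+4: Y*=(0.017131, -0.028479)  Y=(0.060232, -0.081706)  product (-0.001295, -0.003115)
  m=+5: Y*=(-0.315202, 0.172673)  Y=(-0.134094, -0.331832)  product (0.099565, 0.081440)
  m=+6: Y*=(0.088221, 0.002375)  Y=(-0.027154, -0.004591)  product (-0.002385, -0.000469)
  m=+7: Y*=(0.324308, 0.201075)  Y=(0.268800, -0.307105)  product (0.148925, -0.045548)
  m=+8: Y*=(-0.197956, -0.373188)  Y=(-0.118645, -0.383137)  product (-0.119496, 0.120121)
Accumulated sum (0.111593, 0.000000); after 4π/(2l+1) scaling, (0.082489, 0.000000) ⇒ P_8 = 0.082489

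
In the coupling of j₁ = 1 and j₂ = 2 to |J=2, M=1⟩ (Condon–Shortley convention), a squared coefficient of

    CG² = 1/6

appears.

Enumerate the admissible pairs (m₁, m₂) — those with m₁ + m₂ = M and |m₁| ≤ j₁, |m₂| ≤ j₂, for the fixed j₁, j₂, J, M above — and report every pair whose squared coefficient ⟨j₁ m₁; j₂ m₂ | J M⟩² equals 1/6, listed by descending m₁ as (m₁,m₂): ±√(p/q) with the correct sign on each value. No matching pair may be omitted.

(0,1): −√(1/6)

Admissible pairs with m₁+m₂ = M = 1: (-1,2), (0,1), (1,0)
  (m₁,m₂)=(1,0): CG² = 1/2, CG = +√(1/2)
  (m₁,m₂)=(0,1): CG² = 1/6, CG = −√(1/6)   ← matches the target
  (m₁,m₂)=(-1,2): CG² = 1/3, CG = −√(1/3)
Pairs with CG² = 1/6: (0,1): −√(1/6)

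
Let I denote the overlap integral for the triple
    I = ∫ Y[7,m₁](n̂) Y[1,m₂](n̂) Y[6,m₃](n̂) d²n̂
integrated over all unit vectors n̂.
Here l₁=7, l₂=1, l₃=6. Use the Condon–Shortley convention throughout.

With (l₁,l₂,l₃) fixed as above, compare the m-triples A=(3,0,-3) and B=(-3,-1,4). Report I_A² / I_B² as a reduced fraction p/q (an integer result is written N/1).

20/3

Same 7,1,6: normalisation and zero-m 3j drop out of the ratio.
A: Δ: 2! 12! 0! / 15! → 1/1365; sum: t=1:−1/2177280 = -1/2177280; 3j²(7 1 6; 3 0 -3) = Δ·Π!·Σ² = 8/273  (sign +1)
B: Δ: 2! 12! 0! / 15! → 1/1365; sum: t=0:+1/14515200 = 1/14515200; 3j²(7 1 6; -3 -1 4) = Δ·Π!·Σ² = 2/455  (sign +1)
I_A²/I_B² = (8/273)/(2/455) = 20/3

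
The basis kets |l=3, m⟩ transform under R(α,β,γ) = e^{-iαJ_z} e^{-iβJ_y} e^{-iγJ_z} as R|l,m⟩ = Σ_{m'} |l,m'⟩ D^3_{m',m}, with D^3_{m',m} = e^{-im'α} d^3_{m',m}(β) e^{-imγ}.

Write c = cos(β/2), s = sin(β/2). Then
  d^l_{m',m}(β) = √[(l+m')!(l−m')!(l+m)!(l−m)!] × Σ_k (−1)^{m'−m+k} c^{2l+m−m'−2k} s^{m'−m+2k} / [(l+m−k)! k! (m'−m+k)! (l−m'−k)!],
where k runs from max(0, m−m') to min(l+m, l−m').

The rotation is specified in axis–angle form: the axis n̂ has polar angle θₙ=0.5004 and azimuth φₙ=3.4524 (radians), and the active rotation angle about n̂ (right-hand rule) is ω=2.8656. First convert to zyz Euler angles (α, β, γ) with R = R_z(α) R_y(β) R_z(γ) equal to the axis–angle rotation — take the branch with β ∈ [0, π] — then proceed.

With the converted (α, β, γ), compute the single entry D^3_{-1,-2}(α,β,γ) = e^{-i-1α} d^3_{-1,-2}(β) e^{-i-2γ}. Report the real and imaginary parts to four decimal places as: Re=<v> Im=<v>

Re=0.2343 Im=-0.2326

Axis–angle → zyz. n̂ = (sinθₙcosφₙ, sinθₙsinφₙ, cosθₙ) = (-0.456789, -0.146729, +0.877391), ω = 2.8656.
R = I cosω + sinω [n̂]ₓ + (1−cosω) n̂n̂ᵀ gives
  R = [-0.552739, -0.107579, -0.826381; +0.370603, -0.919911, -0.128129; -0.746413, -0.377081, +0.548340]
β = atan2(√(R₁₃²+R₂₃²), R₃₃) = 0.990418; α = atan2(R₂₃, R₁₃) mod 2π = 3.295416; γ = atan2(R₃₂, −R₃₁) mod 2π = 5.815394
First d^3_{-1,-2}(β=0.9904), then the phase factors e^{-i(-1)α} and e^{-i(-2)γ}:
c=cos(0.990418/2)=0.879869, s=sin(0.990418/2)=0.475216; N=√[2·24·1·120]=75.894664
k∈{0,1} keeps every argument non-negative
  k=0: (−1)^1·75.8947/(24)·0.8799^5·0.4752^1 = -0.792468
  k=1: (−1)^2·75.8947/(12)·0.8799^3·0.4752^3 = +0.462335
d^3_{-1,-2}(0.9904) = -0.792468 +0.462335 = -0.330133
Attach z-rotation phases: D = e^{-i(-1)(3.2954)}·(-0.330133)·e^{-i(-2)(5.8154)} = +0.234287-0.232588i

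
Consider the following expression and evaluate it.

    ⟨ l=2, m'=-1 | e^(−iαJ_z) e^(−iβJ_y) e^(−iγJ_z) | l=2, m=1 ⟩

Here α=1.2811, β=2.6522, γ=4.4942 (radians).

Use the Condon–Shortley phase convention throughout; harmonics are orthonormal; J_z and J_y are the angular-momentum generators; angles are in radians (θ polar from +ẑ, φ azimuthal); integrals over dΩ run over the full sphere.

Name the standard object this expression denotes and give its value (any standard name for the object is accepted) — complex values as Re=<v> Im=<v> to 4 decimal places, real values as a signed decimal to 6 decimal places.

This is a Wigner D-matrix element — the rotation-matrix element ⟨l m'| R(α,β,γ) |l m⟩ in the angular-momentum basis.
D^2_{-1,1}(1.2811,2.6522,4.4942) = e^{-i·-1·1.2811}·d^2_{-1,1}(2.6522)·e^{-i·1·4.4942}. Compute d first:
c=cos(2.652200/2)=0.242262, s=sin(2.652200/2)=0.970211; N=√[1·6·6·1]=6.000000
Admissible k: 2..3 (factorial args all ≥0)
  k=2: (−1)^0·6.0000/(2)·0.2423^2·0.9702^2 = +0.165738
  k=3: (−1)^1·6.0000/(6)·0.2423^0·0.9702^4 = -0.886063
d^2_{-1,1}(2.6522) = +0.165738 -0.886063 = -0.720325
D = (+0.285661+0.958331i)·(-0.720325)·(-0.216462+0.976291i) = +0.718484-0.051465i

Wigner D-matrix element, Re=0.7185 Im=-0.0515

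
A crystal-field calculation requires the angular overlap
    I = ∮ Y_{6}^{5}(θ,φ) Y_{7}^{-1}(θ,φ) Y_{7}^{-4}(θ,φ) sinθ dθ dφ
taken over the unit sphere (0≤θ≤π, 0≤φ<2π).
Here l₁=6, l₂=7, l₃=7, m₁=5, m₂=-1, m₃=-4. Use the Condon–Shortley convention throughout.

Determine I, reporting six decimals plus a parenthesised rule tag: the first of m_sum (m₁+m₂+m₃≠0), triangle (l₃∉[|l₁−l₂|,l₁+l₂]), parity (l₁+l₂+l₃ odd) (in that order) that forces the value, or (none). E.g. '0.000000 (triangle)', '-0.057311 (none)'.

m-sum 0 ✓  L=20 even ✓  1≤7≤13 ✓
Π(2lᵢ+1) = 13×15×15 = 2925
triangle coeff Δ(6,7,7) = 1/2444321880
Σ_t [0,6]: t=0:+1/2612736000 t=1:−1/20736000 t=2:+1/1658880 t=3:−1/746496 t=4:+1/1658880 t=5:−1/20736000 t=6:+1/2612736000 = -1/4354560
(3j)²=1000/138567 [(6 7 7; 0 0 0)], sign=+1
Σ_t [0,1]: t=0:+1/124416000 t=1:−1/62208000 = -1/124416000
(3j)²=154/20995 [(6 7 7; 5 -1 -4)], sign=+1
⇒ 4πI² = 210000/1356277
I = (+1)√(210000/1356277/(4π)) = 0.11100193
No selection rule forces the value: the integral is nonzero (none).

0.111002 (none)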